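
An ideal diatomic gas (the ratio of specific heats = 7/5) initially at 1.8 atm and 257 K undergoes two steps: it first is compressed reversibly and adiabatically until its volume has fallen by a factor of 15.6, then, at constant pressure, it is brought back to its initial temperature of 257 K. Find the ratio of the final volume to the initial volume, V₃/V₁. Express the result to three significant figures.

V₃/V₁ ≈ 0.0214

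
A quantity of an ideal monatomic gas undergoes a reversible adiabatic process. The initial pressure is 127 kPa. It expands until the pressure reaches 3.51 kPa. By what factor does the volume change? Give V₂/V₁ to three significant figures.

From PV^γ = const, V₂/V₁ = (P₁/P₂)^(1/γ).
For a monatomic ideal gas γ = 5/3.
V₂/V₁ = (127/3.51)^(3/5) = 8.612.

V₂/V₁ ≈ 8.61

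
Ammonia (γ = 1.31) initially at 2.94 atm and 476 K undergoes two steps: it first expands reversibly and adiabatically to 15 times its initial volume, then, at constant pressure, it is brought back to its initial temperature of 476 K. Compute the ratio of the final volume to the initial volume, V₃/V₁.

V₃/V₁ ≈ 34.7

Adiabatic step: V₂/V₁ = 15; T₂ = T₁·(1/15)^(0.31) = 205.6 K.
Isobaric step: V₃/V₂ = T₃/T₂ = 476/205.6.
V₃/V₁ = (V₂/V₁)(V₃/V₂) = 15 × (476/205.6) = 34.73.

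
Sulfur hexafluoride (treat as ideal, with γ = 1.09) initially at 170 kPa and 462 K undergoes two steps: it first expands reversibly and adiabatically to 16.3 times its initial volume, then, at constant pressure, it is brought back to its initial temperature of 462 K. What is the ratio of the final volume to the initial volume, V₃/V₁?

V₃/V₁ ≈ 21.0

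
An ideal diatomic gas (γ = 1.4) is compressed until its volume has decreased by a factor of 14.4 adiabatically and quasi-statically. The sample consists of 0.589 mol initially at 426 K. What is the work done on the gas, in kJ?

Adiabatic: T₁V₁^(γ−1) = T₂V₂^(γ−1) ⇒ T₂ = T₁ (V₁/V₂)^(γ−1).
T₂ = 426 × 14.4^(0.4) = 1238 K.
Q = 0, so ΔU = W_on_gas = nCᵥΔT with Cᵥ = R/(γ−1) = 20.79 J/(mol·K).
ΔU = 0.589 × 20.79 × (1238 − 426) = 9942 J.

W ≈ 9.94 kJ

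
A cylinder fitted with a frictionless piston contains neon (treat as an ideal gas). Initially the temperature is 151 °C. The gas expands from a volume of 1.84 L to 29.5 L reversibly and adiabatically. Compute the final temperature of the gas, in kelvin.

T₂ ≈ 66.7 K

For a reversible adiabat TV^(γ−1) is constant, so T₂ = T₁ (V₁/V₂)^(γ−1).
For a monatomic ideal gas γ = 5/3, so γ−1 = 2/3.
T₁ = 151 °C = 424.1 K.
T₂ = 424.1 × (1.84/29.5)^(2/3) = 66.71 K.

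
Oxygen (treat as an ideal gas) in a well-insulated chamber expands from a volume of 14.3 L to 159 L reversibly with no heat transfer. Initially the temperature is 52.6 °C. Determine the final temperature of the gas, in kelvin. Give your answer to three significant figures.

For a reversible adiabat TV^(γ−1) is constant, so T₂ = T₁ (V₁/V₂)^(γ−1).
For a diatomic ideal gas γ = 7/5, so γ−1 = 2/5.
T₁ = 52.6 °C = 325.8 K.
T₂ = 325.8 × (14.3/159)^(2/5) = 124.3 K.

T₂ ≈ 124 K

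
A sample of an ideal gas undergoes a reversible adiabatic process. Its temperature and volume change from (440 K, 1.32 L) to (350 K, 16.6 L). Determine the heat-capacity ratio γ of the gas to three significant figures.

TV^(γ−1) = const ⇒ γ − 1 = ln(T₂/T₁) / ln(V₁/V₂).
γ = 1 + ln(350/440) / ln(1.32/16.6) = 1.09.

γ ≈ 1.09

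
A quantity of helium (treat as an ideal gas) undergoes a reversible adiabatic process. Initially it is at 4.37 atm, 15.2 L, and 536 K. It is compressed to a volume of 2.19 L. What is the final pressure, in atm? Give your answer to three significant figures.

Adiabatic: P₁V₁^γ = P₂V₂^γ ⇒ P₂ = P₁ (V₁/V₂)^γ.
γ = 5/3 for a monatomic ideal gas.
P₂ = 4.37 × (15.2/2.19)^(5/3) = 110.4 atm.

P₂ ≈ 110 atm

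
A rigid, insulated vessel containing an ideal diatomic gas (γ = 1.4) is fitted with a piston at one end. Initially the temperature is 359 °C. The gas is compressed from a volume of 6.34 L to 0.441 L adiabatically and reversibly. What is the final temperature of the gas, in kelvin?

Adiabatic: T₁V₁^(γ−1) = T₂V₂^(γ−1) ⇒ T₂ = T₁ (V₁/V₂)^(γ−1).
T₁ = 359 °C = 632.1 K.
T₂ = 632.1 × (6.34/0.441)^(0.4) = 1836 K.

T₂ ≈ 1840 K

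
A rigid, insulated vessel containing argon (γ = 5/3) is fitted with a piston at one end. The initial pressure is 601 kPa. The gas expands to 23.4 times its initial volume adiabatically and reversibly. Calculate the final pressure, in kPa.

Adiabatic: P₁V₁^γ = P₂V₂^γ ⇒ P₂ = P₁ (V₁/V₂)^γ.
P₂ = 601 × (1/23.4)^(5/3) = 3.139 kPa.

P₂ ≈ 3.14 kPa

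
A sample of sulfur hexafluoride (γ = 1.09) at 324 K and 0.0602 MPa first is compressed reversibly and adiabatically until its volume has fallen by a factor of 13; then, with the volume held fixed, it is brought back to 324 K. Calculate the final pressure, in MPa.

Adiabatic step (PV^γ = const): P₂ = 0.0602×13^(1.09) = 0.9858 MPa; T₂ = 324×13^(0.09) = 408.1 K.
Isochoric: P₃ = P₂(T₃/T₂) = 0.9858 × (324/408.1) = 0.7826 MPa.

P₃ ≈ 0.783 MPa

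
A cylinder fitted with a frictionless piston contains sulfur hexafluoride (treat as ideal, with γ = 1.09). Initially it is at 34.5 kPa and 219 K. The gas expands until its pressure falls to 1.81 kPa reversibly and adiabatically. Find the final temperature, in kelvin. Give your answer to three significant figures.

T₂ ≈ 172 K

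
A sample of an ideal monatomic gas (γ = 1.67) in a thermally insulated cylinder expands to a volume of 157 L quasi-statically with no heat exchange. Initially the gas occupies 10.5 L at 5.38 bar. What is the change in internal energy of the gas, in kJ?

P₂ = P₁(V₁/V₂)^γ = 5.38×(10.5/157)^(1.67) = 0.05875 bar.
For a reversible adiabat, W_by_gas = (P₁V₁ − P₂V₂)/(γ−1).
W_by = (538000×0.0105 − 5875×0.157) / (0.67) = 7055 J.
Q = 0 ⇒ ΔU = −W_by = -7055 J.

ΔU ≈ -7.05 kJ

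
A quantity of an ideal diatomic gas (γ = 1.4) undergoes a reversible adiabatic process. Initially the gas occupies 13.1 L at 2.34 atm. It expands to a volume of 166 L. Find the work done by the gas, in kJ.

W ≈ 4.95 kJ

P₂ = P₁(V₁/V₂)^γ = 2.34×(13.1/166)^(1.4) = 0.06687 atm.
For a reversible adiabat, W_by_gas = (P₁V₁ − P₂V₂)/(γ−1).
W_by = (237100×0.0131 − 6776×0.166) / (0.4) = 4953 J.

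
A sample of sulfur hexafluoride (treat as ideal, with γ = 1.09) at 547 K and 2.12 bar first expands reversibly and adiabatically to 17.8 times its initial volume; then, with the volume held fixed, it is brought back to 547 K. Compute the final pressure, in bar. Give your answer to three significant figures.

P₃ ≈ 0.119 bar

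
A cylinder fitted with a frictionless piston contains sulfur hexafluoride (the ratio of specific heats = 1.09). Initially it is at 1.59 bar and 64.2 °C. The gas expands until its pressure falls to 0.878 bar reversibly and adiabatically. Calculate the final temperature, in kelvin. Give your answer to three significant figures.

T₂ ≈ 321 K

Adiabatic: T₂/T₁ = (P₂/P₁)^((γ−1)/γ).
T₁ = 64.2 °C = 337.3 K.
T₂ = 337.3 × (0.878/1.59)^(0.0826) = 321.2 K.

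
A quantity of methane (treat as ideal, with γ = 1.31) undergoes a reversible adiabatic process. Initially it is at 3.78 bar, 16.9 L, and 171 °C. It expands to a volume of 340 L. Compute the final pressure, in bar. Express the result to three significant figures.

P₂ ≈ 0.0741 bar

Since PV^γ is constant along a reversible adiabat, P₂ = P₁ (V₁/V₂)^γ.
P₂ = 3.78 × (16.9/340)^(1.31) = 0.07409 bar.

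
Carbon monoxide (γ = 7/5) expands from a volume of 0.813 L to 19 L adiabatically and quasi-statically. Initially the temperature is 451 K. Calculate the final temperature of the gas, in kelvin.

For a reversible adiabat TV^(γ−1) is constant, so T₂ = T₁ (V₁/V₂)^(γ−1).
T₂ = 451 × (0.813/19)^(2/5) = 127.9 K.

T₂ ≈ 128 K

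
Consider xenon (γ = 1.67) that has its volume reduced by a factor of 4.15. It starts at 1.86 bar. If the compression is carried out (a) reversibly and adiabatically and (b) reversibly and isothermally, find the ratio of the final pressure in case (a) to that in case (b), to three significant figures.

P_adiabatic / P_isothermal ≈ 2.59

Isothermal: P_b = P₁(V₁/V₂) = 1.86×4.15.
Adiabatic: P_a = P₁(V₁/V₂)^γ = 1.86×4.15^(1.67).
P_a/P_b = (V₁/V₂)^(γ−1) = 4.15^(0.67) = 2.595.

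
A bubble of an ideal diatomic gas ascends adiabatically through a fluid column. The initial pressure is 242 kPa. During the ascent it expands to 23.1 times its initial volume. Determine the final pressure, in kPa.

Since PV^γ is constant along a reversible adiabat, P₂ = P₁ (V₁/V₂)^γ.
For a diatomic ideal gas γ = 7/5.
P₂ = 242 × (1/23.1)^(7/5) = 2.984 kPa.

P₂ ≈ 2.98 kPa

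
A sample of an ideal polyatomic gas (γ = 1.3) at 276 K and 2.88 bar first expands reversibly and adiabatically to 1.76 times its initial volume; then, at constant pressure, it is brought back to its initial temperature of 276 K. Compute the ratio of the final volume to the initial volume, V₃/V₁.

Adiabatic step: V₂/V₁ = 1.76; T₂ = T₁·(1/1.76)^(0.3) = 232.9 K.
Isobaric step: V₃/V₂ = T₃/T₂ = 276/232.9.
V₃/V₁ = (V₂/V₁)(V₃/V₂) = 1.76 × (276/232.9) = 2.085.

V₃/V₁ ≈ 2.09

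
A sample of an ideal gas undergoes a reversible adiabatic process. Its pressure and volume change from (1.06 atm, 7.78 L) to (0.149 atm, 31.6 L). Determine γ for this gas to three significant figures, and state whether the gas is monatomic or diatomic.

PV^γ = const ⇒ γ = ln(P₂/P₁) / ln(V₁/V₂).
γ = ln(0.149/1.06) / ln(7.78/31.6) = 1.4.
γ ≈ 1.40 is close to 7/5, so the gas is diatomic.

γ ≈ 1.40; diatomic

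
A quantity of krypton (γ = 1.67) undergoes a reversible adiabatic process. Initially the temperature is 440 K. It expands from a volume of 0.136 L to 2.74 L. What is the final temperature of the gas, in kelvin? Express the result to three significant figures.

T₂ ≈ 58.8 K

For a reversible adiabat TV^(γ−1) is constant, so T₂ = T₁ (V₁/V₂)^(γ−1).
T₂ = 440 × (0.136/2.74)^(0.67) = 58.83 K.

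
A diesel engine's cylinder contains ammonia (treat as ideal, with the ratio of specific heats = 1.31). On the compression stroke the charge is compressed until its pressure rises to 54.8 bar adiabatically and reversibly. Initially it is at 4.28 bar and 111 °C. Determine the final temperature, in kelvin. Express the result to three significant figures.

T₂ ≈ 702 K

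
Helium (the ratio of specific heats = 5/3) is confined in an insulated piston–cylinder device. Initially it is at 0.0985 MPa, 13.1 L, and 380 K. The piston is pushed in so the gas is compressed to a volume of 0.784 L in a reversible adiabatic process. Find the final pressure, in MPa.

Adiabatic: P₁V₁^γ = P₂V₂^γ ⇒ P₂ = P₁ (V₁/V₂)^γ.
P₂ = 0.0985 × (13.1/0.784)^(5/3) = 10.76 MPa.

P₂ ≈ 10.8 MPa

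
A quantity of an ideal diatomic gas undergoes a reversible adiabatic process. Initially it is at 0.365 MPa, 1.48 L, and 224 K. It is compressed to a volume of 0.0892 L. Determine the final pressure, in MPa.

Since PV^γ is constant along a reversible adiabat, P₂ = P₁ (V₁/V₂)^γ.
γ = 7/5 for a diatomic ideal gas.
P₂ = 0.365 × (1.48/0.0892)^(7/5) = 18.63 MPa.

P₂ ≈ 18.6 MPa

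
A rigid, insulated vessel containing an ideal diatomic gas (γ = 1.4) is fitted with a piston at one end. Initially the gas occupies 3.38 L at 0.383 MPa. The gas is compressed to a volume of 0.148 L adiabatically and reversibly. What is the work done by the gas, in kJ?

P₂ = P₁(V₁/V₂)^γ = 0.383×(3.38/0.148)^(1.4) = 30.57 MPa.
For a reversible adiabat, W_by_gas = (P₁V₁ − P₂V₂)/(γ−1).
W_by = (383000×0.00338 − 3.057×10^7×0.000148) / (0.4) = -8075 J.

W ≈ -8.08 kJ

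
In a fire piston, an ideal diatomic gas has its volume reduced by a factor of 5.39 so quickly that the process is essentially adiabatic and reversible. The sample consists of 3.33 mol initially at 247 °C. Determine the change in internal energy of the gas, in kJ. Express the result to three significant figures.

Adiabatic: T₁V₁^(γ−1) = T₂V₂^(γ−1) ⇒ T₂ = T₁ (V₁/V₂)^(γ−1).
γ = 7/5 for a diatomic ideal gas, so γ−1 = 2/5.
T₁ = 247 °C = 520.1 K.
T₂ = 520.1 × 5.39^(2/5) = 1020 K.
Q = 0, so ΔU = W_on_gas = nCᵥΔT with Cᵥ = R/(γ−1) = 20.79 J/(mol·K).
ΔU = 3.33 × 20.79 × (1020 − 520.1) = 34620 J.

ΔU ≈ 34.6 kJ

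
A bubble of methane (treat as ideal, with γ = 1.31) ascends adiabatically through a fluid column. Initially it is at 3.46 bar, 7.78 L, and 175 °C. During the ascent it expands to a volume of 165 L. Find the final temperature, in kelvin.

For a reversible adiabat TV^(γ−1) is constant, so T₂ = T₁ (V₁/V₂)^(γ−1).
T₁ = 175 °C = 448.1 K.
T₂ = 448.1 × (7.78/165)^(0.31) = 173.9 K.

T₂ ≈ 174 K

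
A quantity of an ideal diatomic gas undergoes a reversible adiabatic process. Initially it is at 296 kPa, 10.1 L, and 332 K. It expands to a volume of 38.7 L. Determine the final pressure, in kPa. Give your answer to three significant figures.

P₂ ≈ 45.1 kPa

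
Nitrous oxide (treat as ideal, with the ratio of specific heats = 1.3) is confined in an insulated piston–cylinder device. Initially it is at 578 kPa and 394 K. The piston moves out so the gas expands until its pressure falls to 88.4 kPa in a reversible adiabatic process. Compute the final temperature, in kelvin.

Adiabatic: T₂/T₁ = (P₂/P₁)^((γ−1)/γ).
T₂ = 394 × (88.4/578)^(0.231) = 255.5 K.

T₂ ≈ 255 K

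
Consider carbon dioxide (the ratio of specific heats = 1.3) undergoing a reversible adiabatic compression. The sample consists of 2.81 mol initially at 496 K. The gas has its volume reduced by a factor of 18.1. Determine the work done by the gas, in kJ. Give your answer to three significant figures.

Adiabatic: T₁V₁^(γ−1) = T₂V₂^(γ−1) ⇒ T₂ = T₁ (V₁/V₂)^(γ−1).
T₂ = 496 × 18.1^(0.3) = 1182 K.
Q = 0, so ΔU = W_on_gas = nCᵥΔT with Cᵥ = R/(γ−1) = 27.71 J/(mol·K).
ΔU = 2.81 × 27.71 × (1182 − 496) = 53460 J.
Work done by the gas = −ΔU = -53460 J.

W ≈ -53.5 kJ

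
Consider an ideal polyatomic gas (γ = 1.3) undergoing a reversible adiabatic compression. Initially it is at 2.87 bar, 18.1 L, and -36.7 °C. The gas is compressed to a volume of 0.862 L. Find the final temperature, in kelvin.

Adiabatic: T₁V₁^(γ−1) = T₂V₂^(γ−1) ⇒ T₂ = T₁ (V₁/V₂)^(γ−1).
T₁ = -36.7 °C = 236.4 K.
T₂ = 236.4 × (18.1/0.862)^(0.3) = 589.4 K.

T₂ ≈ 589 K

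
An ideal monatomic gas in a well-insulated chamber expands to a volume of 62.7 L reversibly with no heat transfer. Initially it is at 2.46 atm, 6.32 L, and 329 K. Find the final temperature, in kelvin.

Adiabatic: T₁V₁^(γ−1) = T₂V₂^(γ−1) ⇒ T₂ = T₁ (V₁/V₂)^(γ−1).
γ = 5/3 for a monatomic ideal gas.
T₂ = 329 × (6.32/62.7)^(2/3) = 71.26 K.

T₂ ≈ 71.3 K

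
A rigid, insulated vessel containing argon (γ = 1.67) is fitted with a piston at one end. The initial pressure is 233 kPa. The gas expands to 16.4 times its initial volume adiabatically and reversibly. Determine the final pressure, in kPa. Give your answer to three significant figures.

Since PV^γ is constant along a reversible adiabat, P₂ = P₁ (V₁/V₂)^γ.
P₂ = 233 × (1/16.4)^(1.67) = 2.181 kPa.

P₂ ≈ 2.18 kPa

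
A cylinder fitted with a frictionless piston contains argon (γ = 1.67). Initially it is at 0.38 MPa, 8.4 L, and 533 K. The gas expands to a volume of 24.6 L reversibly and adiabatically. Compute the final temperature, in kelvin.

T₂ ≈ 259 K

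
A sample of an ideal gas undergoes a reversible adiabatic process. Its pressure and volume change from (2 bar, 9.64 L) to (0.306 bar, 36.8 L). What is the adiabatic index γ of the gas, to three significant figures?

γ ≈ 1.40

PV^γ = const ⇒ γ = ln(P₂/P₁) / ln(V₁/V₂).
γ = ln(0.306/2) / ln(9.64/36.8) = 1.401.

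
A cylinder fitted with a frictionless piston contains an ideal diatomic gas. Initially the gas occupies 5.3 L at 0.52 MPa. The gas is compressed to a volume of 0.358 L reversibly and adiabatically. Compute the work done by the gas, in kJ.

γ = 7/5 for a diatomic ideal gas.
P₂ = P₁(V₁/V₂)^γ = 0.52×(5.3/0.358)^(7/5) = 22.62 MPa.
For a reversible adiabat, W_by_gas = (P₁V₁ − P₂V₂)/(γ−1).
W_by = (520000×0.0053 − 2.262×10^7×0.000358) / (2/5) = -13360 J.

W ≈ -13.4 kJ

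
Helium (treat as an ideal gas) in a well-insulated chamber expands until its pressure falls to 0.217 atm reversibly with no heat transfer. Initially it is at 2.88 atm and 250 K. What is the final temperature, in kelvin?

Adiabatic: T₂/T₁ = (P₂/P₁)^((γ−1)/γ).
For a monatomic ideal gas γ = 5/3, so (γ−1)/γ = 2/5.
T₂ = 250 × (0.217/2.88)^(2/5) = 88.87 K.

T₂ ≈ 88.9 K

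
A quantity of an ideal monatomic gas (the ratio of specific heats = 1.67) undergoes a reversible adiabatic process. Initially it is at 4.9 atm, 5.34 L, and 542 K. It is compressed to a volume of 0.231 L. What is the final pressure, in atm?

P₂ ≈ 929 atm

Since PV^γ is constant along a reversible adiabat, P₂ = P₁ (V₁/V₂)^γ.
P₂ = 4.9 × (5.34/0.231)^(1.67) = 928.9 atm.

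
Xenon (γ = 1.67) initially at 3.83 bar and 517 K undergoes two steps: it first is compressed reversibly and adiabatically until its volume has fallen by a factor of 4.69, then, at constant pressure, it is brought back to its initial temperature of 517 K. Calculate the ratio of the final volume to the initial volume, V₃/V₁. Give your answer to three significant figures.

V₃/V₁ ≈ 0.0757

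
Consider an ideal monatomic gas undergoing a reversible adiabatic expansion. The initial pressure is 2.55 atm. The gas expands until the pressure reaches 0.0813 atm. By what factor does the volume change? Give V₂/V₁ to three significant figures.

V₂/V₁ ≈ 7.90

From PV^γ = const, V₂/V₁ = (P₁/P₂)^(1/γ).
For a monatomic ideal gas γ = 5/3.
V₂/V₁ = (2.55/0.0813)^(3/5) = 7.904.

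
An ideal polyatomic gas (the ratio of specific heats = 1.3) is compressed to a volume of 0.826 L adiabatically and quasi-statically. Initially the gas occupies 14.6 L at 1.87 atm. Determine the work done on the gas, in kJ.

W ≈ 12.6 kJ

P₂ = P₁(V₁/V₂)^γ = 1.87×(14.6/0.826)^(1.3) = 78.24 atm.
For a reversible adiabat, W_by_gas = (P₁V₁ − P₂V₂)/(γ−1).
W_by = (189500×0.0146 − 7.928×10^6×0.000826) / (0.3) = -12610 J.
W_on_gas = −W_by = 12610 J.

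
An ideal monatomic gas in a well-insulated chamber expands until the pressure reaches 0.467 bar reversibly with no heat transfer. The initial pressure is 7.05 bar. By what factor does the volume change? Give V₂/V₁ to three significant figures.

V₂/V₁ ≈ 5.10

From PV^γ = const, V₂/V₁ = (P₁/P₂)^(1/γ).
For a monatomic ideal gas γ = 5/3.
V₂/V₁ = (7.05/0.467)^(3/5) = 5.097.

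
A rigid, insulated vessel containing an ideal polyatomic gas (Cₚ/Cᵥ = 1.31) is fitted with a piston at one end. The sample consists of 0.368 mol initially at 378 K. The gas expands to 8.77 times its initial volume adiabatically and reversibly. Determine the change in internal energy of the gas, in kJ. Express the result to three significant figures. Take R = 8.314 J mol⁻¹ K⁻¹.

Adiabatic: T₁V₁^(γ−1) = T₂V₂^(γ−1) ⇒ T₂ = T₁ (V₁/V₂)^(γ−1).
T₂ = 378 × (1/8.77)^(0.31) = 192.8 K.
Q = 0, so ΔU = W_on_gas = nCᵥΔT with Cᵥ = R/(γ−1) = 26.82 J/(mol·K).
ΔU = 0.368 × 26.82 × (192.8 − 378) = -1828 J.

ΔU ≈ -1.83 kJ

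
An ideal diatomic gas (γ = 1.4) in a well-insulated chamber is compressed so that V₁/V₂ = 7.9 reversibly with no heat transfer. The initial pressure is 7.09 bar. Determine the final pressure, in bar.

P₂ ≈ 128 bar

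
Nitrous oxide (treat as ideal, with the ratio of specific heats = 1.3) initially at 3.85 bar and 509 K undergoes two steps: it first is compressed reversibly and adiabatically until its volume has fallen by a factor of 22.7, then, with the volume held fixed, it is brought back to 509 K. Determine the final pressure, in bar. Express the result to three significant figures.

P₃ ≈ 87.4 bar

Adiabatic step (PV^γ = const): P₂ = 3.85×22.7^(1.3) = 223 bar; T₂ = 509×22.7^(0.3) = 1299 K.
Isochoric: P₃ = P₂(T₃/T₂) = 223 × (509/1299) = 87.39 bar.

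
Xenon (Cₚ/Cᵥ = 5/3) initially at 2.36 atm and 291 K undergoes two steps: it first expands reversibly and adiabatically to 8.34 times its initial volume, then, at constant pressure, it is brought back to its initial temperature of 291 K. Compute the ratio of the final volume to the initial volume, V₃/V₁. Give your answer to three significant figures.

V₃/V₁ ≈ 34.3

Adiabatic step: V₂/V₁ = 8.34; T₂ = T₁·(1/8.34)^(2/3) = 70.76 K.
Isobaric step: V₃/V₂ = T₃/T₂ = 291/70.76.
V₃/V₁ = (V₂/V₁)(V₃/V₂) = 8.34 × (291/70.76) = 34.3.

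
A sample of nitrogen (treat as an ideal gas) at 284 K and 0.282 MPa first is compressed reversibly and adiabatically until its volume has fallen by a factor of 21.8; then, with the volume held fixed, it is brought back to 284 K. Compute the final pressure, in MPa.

For a diatomic ideal gas γ = 7/5.
Adiabatic step (PV^γ = const): P₂ = 0.282×21.8^(7/5) = 21.09 MPa; T₂ = 284×21.8^(2/5) = 974.3 K.
Isochoric: P₃ = P₂(T₃/T₂) = 21.09 × (284/974.3) = 6.148 MPa.

P₃ ≈ 6.15 MPa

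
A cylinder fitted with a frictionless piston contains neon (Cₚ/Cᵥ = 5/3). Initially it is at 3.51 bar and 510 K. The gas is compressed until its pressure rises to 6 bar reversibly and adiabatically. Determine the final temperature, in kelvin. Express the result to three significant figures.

Along an adiabat T P^((1−γ)/γ) is constant, so T₂ = T₁ (P₂/P₁)^((γ−1)/γ).
T₂ = 510 × (6/3.51)^(2/5) = 632 K.

T₂ ≈ 632 K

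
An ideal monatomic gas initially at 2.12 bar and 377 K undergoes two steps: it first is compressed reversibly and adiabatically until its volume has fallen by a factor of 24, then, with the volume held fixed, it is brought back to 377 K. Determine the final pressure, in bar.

P₃ ≈ 50.9 bar

For a monatomic ideal gas γ = 5/3.
Adiabatic step (PV^γ = const): P₂ = 2.12×24^(5/3) = 423.3 bar; T₂ = 377×24^(2/3) = 3137 K.
Isochoric: P₃ = P₂(T₃/T₂) = 423.3 × (377/3137) = 50.88 bar.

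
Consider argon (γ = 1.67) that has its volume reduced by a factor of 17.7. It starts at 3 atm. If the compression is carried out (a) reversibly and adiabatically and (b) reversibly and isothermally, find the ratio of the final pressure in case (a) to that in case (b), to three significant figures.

P_adiabatic / P_isothermal ≈ 6.86

Isothermal: P_b = P₁(V₁/V₂) = 3×17.7.
Adiabatic: P_a = P₁(V₁/V₂)^γ = 3×17.7^(1.67).
P_a/P_b = (V₁/V₂)^(γ−1) = 17.7^(0.67) = 6.857.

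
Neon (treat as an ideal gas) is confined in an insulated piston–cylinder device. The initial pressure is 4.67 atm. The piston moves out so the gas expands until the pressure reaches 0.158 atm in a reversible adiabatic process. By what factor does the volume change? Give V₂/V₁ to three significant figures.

V₂/V₁ ≈ 7.63

From PV^γ = const, V₂/V₁ = (P₁/P₂)^(1/γ).
For a monatomic ideal gas γ = 5/3.
V₂/V₁ = (4.67/0.158)^(3/5) = 7.628.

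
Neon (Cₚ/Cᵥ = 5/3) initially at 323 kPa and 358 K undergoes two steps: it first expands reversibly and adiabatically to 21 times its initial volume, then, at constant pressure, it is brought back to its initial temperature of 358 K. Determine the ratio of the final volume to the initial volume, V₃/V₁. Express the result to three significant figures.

V₃/V₁ ≈ 160

Adiabatic step: V₂/V₁ = 21; T₂ = T₁·(1/21)^(2/3) = 47.03 K.
Isobaric step: V₃/V₂ = T₃/T₂ = 358/47.03.
V₃/V₁ = (V₂/V₁)(V₃/V₂) = 21 × (358/47.03) = 159.8.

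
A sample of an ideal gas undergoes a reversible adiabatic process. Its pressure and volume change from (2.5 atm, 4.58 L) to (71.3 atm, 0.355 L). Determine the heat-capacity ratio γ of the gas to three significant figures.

γ ≈ 1.31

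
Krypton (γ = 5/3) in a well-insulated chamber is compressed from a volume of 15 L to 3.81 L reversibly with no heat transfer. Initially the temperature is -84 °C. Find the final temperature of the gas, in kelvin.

For a reversible adiabat TV^(γ−1) is constant, so T₂ = T₁ (V₁/V₂)^(γ−1).
T₁ = -84 °C = 189.1 K.
T₂ = 189.1 × (15/3.81)^(2/3) = 471.6 K.

T₂ ≈ 472 K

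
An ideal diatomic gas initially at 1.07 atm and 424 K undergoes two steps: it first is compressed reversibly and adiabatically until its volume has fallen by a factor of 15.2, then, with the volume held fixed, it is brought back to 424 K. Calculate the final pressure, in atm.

For a diatomic ideal gas γ = 7/5.
Adiabatic step (PV^γ = const): P₂ = 1.07×15.2^(7/5) = 48.3 atm; T₂ = 424×15.2^(2/5) = 1259 K.
Isochoric: P₃ = P₂(T₃/T₂) = 48.3 × (424/1259) = 16.26 atm.

P₃ ≈ 16.3 atm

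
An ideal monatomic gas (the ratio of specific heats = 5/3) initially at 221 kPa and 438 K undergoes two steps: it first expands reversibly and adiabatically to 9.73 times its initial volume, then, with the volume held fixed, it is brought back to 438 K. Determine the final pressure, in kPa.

P₃ ≈ 22.7 kPa

Adiabatic step (PV^γ = const): P₂ = 221×(1/9.73)^(5/3) = 4.984 kPa; T₂ = 438×(1/9.73)^(2/3) = 96.1 K.
Isochoric: P₃ = P₂(T₃/T₂) = 4.984 × (438/96.1) = 22.71 kPa.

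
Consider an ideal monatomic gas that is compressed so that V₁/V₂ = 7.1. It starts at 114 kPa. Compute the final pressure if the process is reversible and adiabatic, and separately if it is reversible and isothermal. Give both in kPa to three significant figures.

For a monatomic ideal gas γ = 5/3.
Isothermal: P₂ = P₁(V₁/V₂) = 114×7.1 = 809.4 kPa.
Adiabatic: P₂ = P₁(V₁/V₂)^γ = 114×7.1^(5/3) = 2990 kPa.

adiabatic: 2990 kPa; isothermal: 809 kPa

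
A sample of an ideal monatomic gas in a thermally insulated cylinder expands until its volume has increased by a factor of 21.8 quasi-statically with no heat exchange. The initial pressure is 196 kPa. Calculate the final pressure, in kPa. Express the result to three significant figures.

P₂ ≈ 1.15 kPa

Since PV^γ is constant along a reversible adiabat, P₂ = P₁ (V₁/V₂)^γ.
For a monatomic ideal gas γ = 5/3.
P₂ = 196 × (1/21.8)^(5/3) = 1.152 kPa.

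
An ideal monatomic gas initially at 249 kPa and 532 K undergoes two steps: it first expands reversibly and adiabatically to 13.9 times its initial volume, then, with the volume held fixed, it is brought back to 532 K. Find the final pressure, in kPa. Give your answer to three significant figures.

For a monatomic ideal gas γ = 5/3.
Adiabatic step (PV^γ = const): P₂ = 249×(1/13.9)^(5/3) = 3.099 kPa; T₂ = 532×(1/13.9)^(2/3) = 92.02 K.
Isochoric: P₃ = P₂(T₃/T₂) = 3.099 × (532/92.02) = 17.91 kPa.

P₃ ≈ 17.9 kPa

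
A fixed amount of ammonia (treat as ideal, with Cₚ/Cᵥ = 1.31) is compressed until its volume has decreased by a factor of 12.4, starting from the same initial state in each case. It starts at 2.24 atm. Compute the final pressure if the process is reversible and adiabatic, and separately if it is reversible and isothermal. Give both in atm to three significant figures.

Isothermal: P₂ = P₁(V₁/V₂) = 2.24×12.4 = 27.78 atm.
Adiabatic: P₂ = P₁(V₁/V₂)^γ = 2.24×12.4^(1.31) = 60.62 atm.

adiabatic: 60.6 atm; isothermal: 27.8 atm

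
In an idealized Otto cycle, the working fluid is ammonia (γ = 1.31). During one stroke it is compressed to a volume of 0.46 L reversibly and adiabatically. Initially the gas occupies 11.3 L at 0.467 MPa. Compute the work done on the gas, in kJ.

P₂ = P₁(V₁/V₂)^γ = 0.467×(11.3/0.46)^(1.31) = 30.95 MPa.
For a reversible adiabat, W_by_gas = (P₁V₁ − P₂V₂)/(γ−1).
W_by = (467000×0.0113 − 3.095×10^7×0.00046) / (0.31) = -28900 J.
W_on_gas = −W_by = 28900 J.

W ≈ 28.9 kJ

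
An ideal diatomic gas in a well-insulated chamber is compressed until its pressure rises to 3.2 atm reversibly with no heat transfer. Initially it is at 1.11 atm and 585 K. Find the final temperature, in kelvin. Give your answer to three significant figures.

Adiabatic: T₂/T₁ = (P₂/P₁)^((γ−1)/γ).
For a diatomic ideal gas γ = 7/5, so (γ−1)/γ = 2/7.
T₂ = 585 × (3.2/1.11)^(2/7) = 791.7 K.

T₂ ≈ 792 K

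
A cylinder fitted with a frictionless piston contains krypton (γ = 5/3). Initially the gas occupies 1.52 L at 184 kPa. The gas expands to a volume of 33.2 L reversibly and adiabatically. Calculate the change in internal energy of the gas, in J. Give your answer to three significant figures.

ΔU ≈ -366 J

P₂ = P₁(V₁/V₂)^γ = 184×(1.52/33.2)^(5/3) = 1.078 kPa.
For a reversible adiabat, W_by_gas = (P₁V₁ − P₂V₂)/(γ−1).
W_by = (184000×0.00152 − 1078×0.0332) / (2/3) = 365.8 J.
Q = 0 ⇒ ΔU = −W_by = -365.8 J.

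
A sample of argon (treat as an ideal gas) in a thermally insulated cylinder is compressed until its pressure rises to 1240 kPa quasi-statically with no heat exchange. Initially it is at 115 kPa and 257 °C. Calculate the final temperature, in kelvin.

Along an adiabat T P^((1−γ)/γ) is constant, so T₂ = T₁ (P₂/P₁)^((γ−1)/γ).
For a monatomic ideal gas γ = 5/3, so (γ−1)/γ = 2/5.
T₁ = 257 °C = 530.1 K.
T₂ = 530.1 × (1240/115)^(2/5) = 1372 K.

T₂ ≈ 1370 K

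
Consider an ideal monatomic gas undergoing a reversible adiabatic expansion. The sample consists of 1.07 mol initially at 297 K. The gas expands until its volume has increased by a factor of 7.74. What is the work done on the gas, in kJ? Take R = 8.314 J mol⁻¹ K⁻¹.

For a reversible adiabat TV^(γ−1) is constant, so T₂ = T₁ (V₁/V₂)^(γ−1).
γ = 5/3 for a monatomic ideal gas, so γ−1 = 2/3.
T₂ = 297 × (1/7.74)^(2/3) = 75.9 K.
Q = 0, so ΔU = W_on_gas = nCᵥΔT with Cᵥ = R/(γ−1) = 12.47 J/(mol·K).
ΔU = 1.07 × 12.47 × (75.9 − 297) = -2950 J.

W ≈ -2.95 kJ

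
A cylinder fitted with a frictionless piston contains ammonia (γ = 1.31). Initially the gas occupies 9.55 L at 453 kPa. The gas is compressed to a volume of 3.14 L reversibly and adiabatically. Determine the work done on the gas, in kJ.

W ≈ 5.75 kJ

P₂ = P₁(V₁/V₂)^γ = 453×(9.55/3.14)^(1.31) = 1945 kPa.
For a reversible adiabat, W_by_gas = (P₁V₁ − P₂V₂)/(γ−1).
W_by = (453000×0.00955 − 1.945×10^6×0.00314) / (0.31) = -5746 J.
W_on_gas = −W_by = 5746 J.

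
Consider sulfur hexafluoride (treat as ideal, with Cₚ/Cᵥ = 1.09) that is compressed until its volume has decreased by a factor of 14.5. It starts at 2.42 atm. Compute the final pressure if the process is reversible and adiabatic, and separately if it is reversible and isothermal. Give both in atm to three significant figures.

adiabatic: 44.6 atm; isothermal: 35.1 atm

Isothermal: P₂ = P₁(V₁/V₂) = 2.42×14.5 = 35.09 atm.
Adiabatic: P₂ = P₁(V₁/V₂)^γ = 2.42×14.5^(1.09) = 44.64 atm.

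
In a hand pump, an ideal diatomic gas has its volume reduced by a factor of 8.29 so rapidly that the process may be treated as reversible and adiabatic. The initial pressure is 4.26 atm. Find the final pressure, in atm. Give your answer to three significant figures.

Since PV^γ is constant along a reversible adiabat, P₂ = P₁ (V₁/V₂)^γ.
For a diatomic ideal gas γ = 7/5.
P₂ = 4.26 × 8.29^(7/5) = 82.3 atm.

P₂ ≈ 82.3 atm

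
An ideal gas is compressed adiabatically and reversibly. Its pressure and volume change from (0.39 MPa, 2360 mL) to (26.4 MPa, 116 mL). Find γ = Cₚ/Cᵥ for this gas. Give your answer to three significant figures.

γ ≈ 1.40

PV^γ = const ⇒ γ = ln(P₂/P₁) / ln(V₁/V₂).
γ = ln(26.4/0.39) / ln(2360/116) = 1.399.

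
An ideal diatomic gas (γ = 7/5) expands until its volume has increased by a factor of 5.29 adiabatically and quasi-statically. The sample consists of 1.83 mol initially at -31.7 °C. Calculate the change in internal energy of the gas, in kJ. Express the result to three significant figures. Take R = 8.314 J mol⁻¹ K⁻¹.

ΔU ≈ -4.47 kJ

Adiabatic: T₁V₁^(γ−1) = T₂V₂^(γ−1) ⇒ T₂ = T₁ (V₁/V₂)^(γ−1).
T₁ = -31.7 °C = 241.4 K.
T₂ = 241.4 × (1/5.29)^(2/5) = 124 K.
Q = 0, so ΔU = W_on_gas = nCᵥΔT with Cᵥ = R/(γ−1) = 20.79 J/(mol·K).
ΔU = 1.83 × 20.79 × (124 − 241.4) = -4467 J.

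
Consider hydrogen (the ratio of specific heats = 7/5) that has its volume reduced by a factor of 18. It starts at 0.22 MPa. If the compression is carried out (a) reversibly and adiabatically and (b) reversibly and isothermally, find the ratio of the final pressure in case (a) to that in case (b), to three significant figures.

Isothermal: P_b = P₁(V₁/V₂) = 0.22×18.
Adiabatic: P_a = P₁(V₁/V₂)^γ = 0.22×18^(7/5).
P_a/P_b = (V₁/V₂)^(γ−1) = 18^(2/5) = 3.178.

P_adiabatic / P_isothermal ≈ 3.18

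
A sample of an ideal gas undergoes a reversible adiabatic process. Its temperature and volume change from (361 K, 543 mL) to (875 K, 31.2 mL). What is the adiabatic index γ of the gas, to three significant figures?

TV^(γ−1) = const ⇒ γ − 1 = ln(T₂/T₁) / ln(V₁/V₂).
γ = 1 + ln(875/361) / ln(543/31.2) = 1.31.

γ ≈ 1.31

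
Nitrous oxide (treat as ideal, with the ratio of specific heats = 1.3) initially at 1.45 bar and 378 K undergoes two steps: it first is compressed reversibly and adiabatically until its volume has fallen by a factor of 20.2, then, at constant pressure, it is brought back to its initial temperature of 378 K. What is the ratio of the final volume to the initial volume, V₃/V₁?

Adiabatic step: V₂/V₁ = 0.0495; T₂ = T₁·20.2^(0.3) = 931.3 K.
Isobaric step: V₃/V₂ = T₃/T₂ = 378/931.3.
V₃/V₁ = (V₂/V₁)(V₃/V₂) = 0.0495 × (378/931.3) = 0.02009.

V₃/V₁ ≈ 0.0201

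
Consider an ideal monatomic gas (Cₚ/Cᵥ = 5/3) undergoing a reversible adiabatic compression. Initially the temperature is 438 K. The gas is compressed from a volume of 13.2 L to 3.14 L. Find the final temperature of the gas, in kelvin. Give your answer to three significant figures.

T₂ ≈ 1140 K

For a reversible adiabat TV^(γ−1) is constant, so T₂ = T₁ (V₁/V₂)^(γ−1).
T₂ = 438 × (13.2/3.14)^(2/3) = 1141 K.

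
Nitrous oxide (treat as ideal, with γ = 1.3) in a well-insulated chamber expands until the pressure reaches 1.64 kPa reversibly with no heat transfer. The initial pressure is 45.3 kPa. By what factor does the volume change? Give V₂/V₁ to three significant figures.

V₂/V₁ ≈ 12.8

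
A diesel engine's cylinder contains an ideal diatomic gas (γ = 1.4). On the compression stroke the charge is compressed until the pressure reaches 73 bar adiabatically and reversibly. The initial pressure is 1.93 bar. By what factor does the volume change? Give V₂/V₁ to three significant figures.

V₂/V₁ ≈ 0.0746

From PV^γ = const, V₂/V₁ = (P₁/P₂)^(1/γ).
V₂/V₁ = (1.93/73)^(0.714) = 0.07465.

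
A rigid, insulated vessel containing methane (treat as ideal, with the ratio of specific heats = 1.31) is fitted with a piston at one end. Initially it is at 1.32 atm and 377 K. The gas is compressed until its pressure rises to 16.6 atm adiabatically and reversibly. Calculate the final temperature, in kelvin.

T₂ ≈ 686 K

Along an adiabat T P^((1−γ)/γ) is constant, so T₂ = T₁ (P₂/P₁)^((γ−1)/γ).
T₂ = 377 × (16.6/1.32)^(0.237) = 686.3 K.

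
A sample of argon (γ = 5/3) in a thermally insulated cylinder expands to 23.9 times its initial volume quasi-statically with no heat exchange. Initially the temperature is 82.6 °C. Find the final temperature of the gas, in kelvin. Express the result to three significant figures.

Adiabatic: T₁V₁^(γ−1) = T₂V₂^(γ−1) ⇒ T₂ = T₁ (V₁/V₂)^(γ−1).
T₁ = 82.6 °C = 355.8 K.
T₂ = 355.8 × (1/23.9)^(2/3) = 42.88 K.

T₂ ≈ 42.9 K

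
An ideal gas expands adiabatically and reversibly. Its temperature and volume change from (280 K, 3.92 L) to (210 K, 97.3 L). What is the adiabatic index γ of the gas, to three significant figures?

γ ≈ 1.09

TV^(γ−1) = const ⇒ γ − 1 = ln(T₂/T₁) / ln(V₁/V₂).
γ = 1 + ln(210/280) / ln(3.92/97.3) = 1.09.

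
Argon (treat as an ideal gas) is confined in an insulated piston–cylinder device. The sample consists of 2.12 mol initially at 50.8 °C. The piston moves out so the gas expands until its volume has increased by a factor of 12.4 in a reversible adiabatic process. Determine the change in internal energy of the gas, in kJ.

Adiabatic: T₁V₁^(γ−1) = T₂V₂^(γ−1) ⇒ T₂ = T₁ (V₁/V₂)^(γ−1).
γ = 5/3 for a monatomic ideal gas, so γ−1 = 2/3.
T₁ = 50.8 °C = 323.9 K.
T₂ = 323.9 × (1/12.4)^(2/3) = 60.47 K.
Q = 0, so ΔU = W_on_gas = nCᵥΔT with Cᵥ = R/(γ−1) = 12.47 J/(mol·K).
ΔU = 2.12 × 12.47 × (60.47 − 323.9) = -6966 J.

ΔU ≈ -6.97 kJ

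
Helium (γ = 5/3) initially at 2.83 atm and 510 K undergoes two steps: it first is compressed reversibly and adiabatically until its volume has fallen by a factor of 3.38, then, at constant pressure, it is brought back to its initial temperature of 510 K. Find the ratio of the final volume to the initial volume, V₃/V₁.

V₃/V₁ ≈ 0.131

Adiabatic step: V₂/V₁ = 0.2959; T₂ = T₁·3.38^(2/3) = 1149 K.
Isobaric step: V₃/V₂ = T₃/T₂ = 510/1149.
V₃/V₁ = (V₂/V₁)(V₃/V₂) = 0.2959 × (510/1149) = 0.1314.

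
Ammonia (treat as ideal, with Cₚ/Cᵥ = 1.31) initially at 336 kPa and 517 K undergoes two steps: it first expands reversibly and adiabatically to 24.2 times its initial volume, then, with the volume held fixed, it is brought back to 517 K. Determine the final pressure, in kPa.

Adiabatic step (PV^γ = const): P₂ = 336×(1/24.2)^(1.31) = 5.171 kPa; T₂ = 517×(1/24.2)^(0.31) = 192.5 K.
Isochoric: P₃ = P₂(T₃/T₂) = 5.171 × (517/192.5) = 13.88 kPa.

P₃ ≈ 13.9 kPa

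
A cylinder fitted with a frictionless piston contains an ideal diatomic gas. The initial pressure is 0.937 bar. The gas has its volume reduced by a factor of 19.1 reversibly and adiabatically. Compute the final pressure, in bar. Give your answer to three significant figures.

P₂ ≈ 58.2 bar

Since PV^γ is constant along a reversible adiabat, P₂ = P₁ (V₁/V₂)^γ.
For a diatomic ideal gas γ = 7/5.
P₂ = 0.937 × 19.1^(7/5) = 58.24 bar.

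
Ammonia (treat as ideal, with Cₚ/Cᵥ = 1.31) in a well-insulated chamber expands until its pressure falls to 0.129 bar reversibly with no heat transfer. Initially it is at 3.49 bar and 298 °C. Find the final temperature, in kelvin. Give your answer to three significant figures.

T₂ ≈ 262 K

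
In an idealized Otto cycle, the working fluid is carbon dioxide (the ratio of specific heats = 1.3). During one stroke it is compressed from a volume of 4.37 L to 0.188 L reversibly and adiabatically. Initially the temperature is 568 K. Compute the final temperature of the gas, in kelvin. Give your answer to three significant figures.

T₂ ≈ 1460 K

Adiabatic: T₁V₁^(γ−1) = T₂V₂^(γ−1) ⇒ T₂ = T₁ (V₁/V₂)^(γ−1).
T₂ = 568 × (4.37/0.188)^(0.3) = 1460 K.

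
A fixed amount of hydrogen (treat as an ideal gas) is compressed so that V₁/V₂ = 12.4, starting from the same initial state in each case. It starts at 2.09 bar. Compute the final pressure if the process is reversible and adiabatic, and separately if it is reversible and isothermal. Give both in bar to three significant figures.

adiabatic: 70.9 bar; isothermal: 25.9 bar

For a diatomic ideal gas γ = 7/5.
Isothermal: P₂ = P₁(V₁/V₂) = 2.09×12.4 = 25.92 bar.
Adiabatic: P₂ = P₁(V₁/V₂)^γ = 2.09×12.4^(7/5) = 70.95 bar.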